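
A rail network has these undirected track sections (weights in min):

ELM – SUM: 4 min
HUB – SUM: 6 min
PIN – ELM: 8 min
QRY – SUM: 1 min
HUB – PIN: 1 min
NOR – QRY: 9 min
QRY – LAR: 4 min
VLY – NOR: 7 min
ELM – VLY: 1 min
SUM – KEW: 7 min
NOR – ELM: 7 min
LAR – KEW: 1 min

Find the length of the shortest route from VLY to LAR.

Enumerating some paths:
VLY → NOR → QRY → LAR: 7+9+4 = 20
VLY → ELM → SUM → QRY → LAR: 1+4+1+4 = 10
VLY → ELM → SUM → KEW → LAR: 1+4+7+1 = 13
Cheapest is VLY → ELM → SUM → QRY → LAR at 10 min.

10 min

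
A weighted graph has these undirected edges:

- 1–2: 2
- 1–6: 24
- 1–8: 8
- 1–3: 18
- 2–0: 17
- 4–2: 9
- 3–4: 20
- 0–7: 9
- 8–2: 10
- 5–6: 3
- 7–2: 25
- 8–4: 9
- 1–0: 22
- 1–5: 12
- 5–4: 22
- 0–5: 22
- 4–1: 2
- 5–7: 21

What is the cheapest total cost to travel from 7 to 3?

45

Compare a few routes:
7–0–2–1–3: 9+17+2+18 = 46
7–2–1–3: 25+2+18 = 45
Cheapest is 7–2–1–3 at 45.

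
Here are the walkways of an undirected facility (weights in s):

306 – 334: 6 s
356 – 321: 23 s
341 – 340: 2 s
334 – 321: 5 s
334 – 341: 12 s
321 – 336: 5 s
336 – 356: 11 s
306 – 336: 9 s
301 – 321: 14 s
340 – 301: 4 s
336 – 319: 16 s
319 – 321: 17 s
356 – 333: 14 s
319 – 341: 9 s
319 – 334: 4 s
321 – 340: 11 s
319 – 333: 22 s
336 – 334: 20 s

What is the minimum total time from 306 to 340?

Compare a few routes:
306 → 334 → 341 → 340: 6+12+2 = 20
306 → 334 → 319 → 341 → 340: 6+4+9+2 = 21
Cheapest is 306 → 334 → 341 → 340 at 20 s.

20 s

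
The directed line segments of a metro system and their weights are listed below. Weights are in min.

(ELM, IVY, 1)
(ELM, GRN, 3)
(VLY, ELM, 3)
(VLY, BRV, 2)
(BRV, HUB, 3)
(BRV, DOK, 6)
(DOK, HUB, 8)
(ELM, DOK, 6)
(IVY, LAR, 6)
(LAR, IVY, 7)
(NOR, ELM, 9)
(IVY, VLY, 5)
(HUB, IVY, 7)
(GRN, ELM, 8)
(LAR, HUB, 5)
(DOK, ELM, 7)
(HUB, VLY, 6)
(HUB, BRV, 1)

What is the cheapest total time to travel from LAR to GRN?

17 min

Running Dijkstra from LAR:
LAR: 0
HUB: 5  (via LAR)
BRV: 6  (via HUB)
IVY: 7  (via LAR)
VLY: 11  (via HUB)
DOK: 12  (via BRV)
ELM: 14  (via VLY)
GRN: 17  (via ELM)
Shortest route: LAR → HUB → VLY → ELM → GRN = 17 min.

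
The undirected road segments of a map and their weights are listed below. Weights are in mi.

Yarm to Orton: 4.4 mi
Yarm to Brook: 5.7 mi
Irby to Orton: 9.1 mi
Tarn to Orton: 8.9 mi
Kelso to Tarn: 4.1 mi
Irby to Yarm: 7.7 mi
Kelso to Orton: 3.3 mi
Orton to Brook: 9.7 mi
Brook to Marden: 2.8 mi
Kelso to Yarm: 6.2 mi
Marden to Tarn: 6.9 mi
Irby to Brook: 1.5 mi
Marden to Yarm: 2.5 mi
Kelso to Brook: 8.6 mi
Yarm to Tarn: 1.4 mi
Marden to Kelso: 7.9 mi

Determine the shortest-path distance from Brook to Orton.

9.7 mi

Candidate routes:
Brook - Orton: 9.7 = 9.7
Brook - Irby - Orton: 1.5+9.1 = 10.6
Brook - Kelso - Orton: 8.6+3.3 = 11.9
Brook - Yarm - Orton: 5.7+4.4 = 10.1
The minimum is 9.7 mi via Brook - Orton.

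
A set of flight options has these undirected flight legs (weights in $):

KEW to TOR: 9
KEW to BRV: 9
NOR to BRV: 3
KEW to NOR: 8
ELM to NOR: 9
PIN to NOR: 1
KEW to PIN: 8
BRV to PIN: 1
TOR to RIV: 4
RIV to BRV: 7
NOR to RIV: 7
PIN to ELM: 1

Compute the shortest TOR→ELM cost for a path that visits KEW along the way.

Shortest TOR→KEW: TOR–KEW = 9
Shortest KEW→ELM: KEW–PIN–ELM = 9
Total via KEW: 9 + 9 = $18.

$18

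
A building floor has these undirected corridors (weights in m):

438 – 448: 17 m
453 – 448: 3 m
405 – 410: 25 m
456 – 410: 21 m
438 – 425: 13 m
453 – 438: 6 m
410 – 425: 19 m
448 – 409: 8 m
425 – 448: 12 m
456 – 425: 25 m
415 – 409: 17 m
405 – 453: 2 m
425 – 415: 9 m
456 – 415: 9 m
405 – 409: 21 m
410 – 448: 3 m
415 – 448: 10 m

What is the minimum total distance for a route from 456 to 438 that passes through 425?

31 m

Best 456 to 425: 456 → 415 → 425 costing 18
Best 425 to 438: 425 → 438 costing 13
Total via 425: 18 + 13 = 31 m.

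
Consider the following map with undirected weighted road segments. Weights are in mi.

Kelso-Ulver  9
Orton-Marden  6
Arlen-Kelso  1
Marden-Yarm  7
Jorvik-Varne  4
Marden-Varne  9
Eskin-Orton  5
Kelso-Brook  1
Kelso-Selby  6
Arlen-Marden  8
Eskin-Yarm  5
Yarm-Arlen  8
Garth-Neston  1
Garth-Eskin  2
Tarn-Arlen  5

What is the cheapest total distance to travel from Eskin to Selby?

Enumerating some paths:
Eskin–Yarm–Arlen–Kelso–Selby: 5+8+1+6 = 20
Eskin–Orton–Marden–Arlen–Kelso–Selby: 5+6+8+1+6 = 26
The minimum is 20 mi via Eskin–Yarm–Arlen–Kelso–Selby.

20 mi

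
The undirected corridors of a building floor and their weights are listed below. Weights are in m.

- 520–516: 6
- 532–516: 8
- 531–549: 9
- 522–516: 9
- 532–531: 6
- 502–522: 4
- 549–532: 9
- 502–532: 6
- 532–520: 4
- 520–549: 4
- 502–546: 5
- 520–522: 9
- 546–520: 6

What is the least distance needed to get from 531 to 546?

Enumerating some paths:
531 - 532 - 549 - 520 - 546: 6+9+4+6 = 25
531 - 532 - 502 - 546: 6+6+5 = 17
531 - 532 - 520 - 546: 6+4+6 = 16
531 - 549 - 520 - 546: 9+4+6 = 19
The minimum is 16 m via 531 - 532 - 520 - 546.

16 m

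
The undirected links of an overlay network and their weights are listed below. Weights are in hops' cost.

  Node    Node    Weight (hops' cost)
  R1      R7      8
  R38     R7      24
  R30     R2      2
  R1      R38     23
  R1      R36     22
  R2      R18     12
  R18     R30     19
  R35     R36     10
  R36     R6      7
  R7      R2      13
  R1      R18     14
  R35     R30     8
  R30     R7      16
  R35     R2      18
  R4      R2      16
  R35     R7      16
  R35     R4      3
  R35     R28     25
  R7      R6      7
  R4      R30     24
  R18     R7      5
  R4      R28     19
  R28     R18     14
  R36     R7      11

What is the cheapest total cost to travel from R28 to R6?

Candidate routes:
R28–R18–R7–R6: 14+5+7 = 26
R28–R18–R7–R36–R6: 14+5+11+7 = 37
The minimum is 26 hops' cost via R28–R18–R7–R6.

26 hops' cost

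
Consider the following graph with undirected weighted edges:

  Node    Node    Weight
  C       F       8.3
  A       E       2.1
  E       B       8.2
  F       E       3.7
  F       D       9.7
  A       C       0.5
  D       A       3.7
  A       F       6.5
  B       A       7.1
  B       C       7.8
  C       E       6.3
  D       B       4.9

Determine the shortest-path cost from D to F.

Compare a few routes:
D - F: 9.7 = 9.7
D - A - F: 3.7+6.5 = 10.2
D - A - E - F: 3.7+2.1+3.7 = 9.5
D - A - C - F: 3.7+0.5+8.3 = 12.5
Cheapest is D - A - E - F at 9.5.

9.5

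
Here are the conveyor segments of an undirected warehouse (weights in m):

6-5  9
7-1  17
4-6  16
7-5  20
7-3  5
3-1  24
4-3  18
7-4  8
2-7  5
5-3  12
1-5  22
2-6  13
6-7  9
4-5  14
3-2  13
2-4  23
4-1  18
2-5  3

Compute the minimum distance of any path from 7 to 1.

Running Dijkstra from 7:
7: 0
2: 5  (via 7)
3: 5  (via 7)
4: 8  (via 7)
5: 8  (via 2)
6: 9  (via 7)
1: 17  (via 7)
Shortest route: 7 → 1 = 17 m.

17 m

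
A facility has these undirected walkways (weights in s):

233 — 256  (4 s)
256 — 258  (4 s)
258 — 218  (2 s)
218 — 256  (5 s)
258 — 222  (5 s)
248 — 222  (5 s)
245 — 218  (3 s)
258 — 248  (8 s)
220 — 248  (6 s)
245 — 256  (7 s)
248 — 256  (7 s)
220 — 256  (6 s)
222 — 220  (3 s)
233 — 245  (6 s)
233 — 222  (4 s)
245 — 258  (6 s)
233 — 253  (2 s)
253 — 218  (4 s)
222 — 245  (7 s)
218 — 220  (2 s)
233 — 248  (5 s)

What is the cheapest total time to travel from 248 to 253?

Settle nodes by increasing distance from 248:
248: 0
233: 5  (via 248)
222: 5  (via 248)
220: 6  (via 248)
253: 7  (via 233)
Shortest route: 248–233–253 = 7 s.

7 s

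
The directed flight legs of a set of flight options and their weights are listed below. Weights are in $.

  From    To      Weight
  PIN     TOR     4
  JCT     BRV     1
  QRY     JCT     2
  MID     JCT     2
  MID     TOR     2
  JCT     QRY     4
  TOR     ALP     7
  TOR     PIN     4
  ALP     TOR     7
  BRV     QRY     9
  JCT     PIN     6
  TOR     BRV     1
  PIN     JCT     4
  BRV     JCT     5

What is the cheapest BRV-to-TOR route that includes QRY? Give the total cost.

$21

Best BRV to QRY: BRV–QRY costing 9
Shortest QRY→TOR: QRY–JCT–PIN–TOR = 12
Total via QRY: 9 + 12 = $21.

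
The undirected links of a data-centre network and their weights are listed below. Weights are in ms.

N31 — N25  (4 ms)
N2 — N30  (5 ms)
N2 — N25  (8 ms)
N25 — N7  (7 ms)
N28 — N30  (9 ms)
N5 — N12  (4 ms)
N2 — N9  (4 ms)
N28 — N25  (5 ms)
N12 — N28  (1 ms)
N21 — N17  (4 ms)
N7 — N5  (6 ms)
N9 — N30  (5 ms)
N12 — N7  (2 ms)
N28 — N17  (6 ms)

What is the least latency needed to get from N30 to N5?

14 ms

Running Dijkstra from N30:
N30: 0
N9: 5  (via N30)
N2: 5  (via N30)
N28: 9  (via N30)
N12: 10  (via N28)
N7: 12  (via N12)
N25: 13  (via N2)
N5: 14  (via N12)
Shortest route: N30–N28–N12–N5 = 14 ms.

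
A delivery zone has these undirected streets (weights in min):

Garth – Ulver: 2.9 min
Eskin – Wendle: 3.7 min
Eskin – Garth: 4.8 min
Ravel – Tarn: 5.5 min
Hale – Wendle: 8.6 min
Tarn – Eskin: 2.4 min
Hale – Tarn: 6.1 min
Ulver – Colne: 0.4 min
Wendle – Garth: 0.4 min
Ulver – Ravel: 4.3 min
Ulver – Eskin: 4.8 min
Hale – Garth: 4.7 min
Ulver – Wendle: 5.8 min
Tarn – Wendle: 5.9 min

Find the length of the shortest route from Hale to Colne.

Compare a few routes:
Hale → Garth → Wendle → Ulver → Colne: 4.7+0.4+5.8+0.4 = 11.3
Hale → Garth → Ulver → Colne: 4.7+2.9+0.4 = 8
Cheapest is Hale → Garth → Ulver → Colne at 8 min.

8 min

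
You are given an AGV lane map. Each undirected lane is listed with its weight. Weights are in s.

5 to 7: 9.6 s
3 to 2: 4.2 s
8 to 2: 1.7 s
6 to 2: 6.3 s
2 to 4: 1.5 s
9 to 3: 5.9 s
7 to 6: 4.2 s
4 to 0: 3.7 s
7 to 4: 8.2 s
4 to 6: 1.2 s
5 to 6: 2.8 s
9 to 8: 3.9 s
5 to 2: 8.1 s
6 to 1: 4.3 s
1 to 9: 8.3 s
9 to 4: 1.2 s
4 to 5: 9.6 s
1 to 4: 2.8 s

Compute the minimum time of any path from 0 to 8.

Enumerating some paths:
0–4–6–2–8: 3.7+1.2+6.3+1.7 = 12.9
0–4–9–8: 3.7+1.2+3.9 = 8.8
0–4–2–8: 3.7+1.5+1.7 = 6.9
The minimum is 6.9 s via 0–4–2–8.

6.9 s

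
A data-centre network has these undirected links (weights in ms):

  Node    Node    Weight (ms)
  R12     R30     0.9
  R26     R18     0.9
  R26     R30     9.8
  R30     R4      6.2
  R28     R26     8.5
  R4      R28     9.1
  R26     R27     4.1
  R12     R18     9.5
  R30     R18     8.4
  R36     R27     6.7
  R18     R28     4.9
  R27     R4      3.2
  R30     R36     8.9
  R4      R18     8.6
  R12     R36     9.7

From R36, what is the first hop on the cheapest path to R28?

R27

Enumerating some paths:
R36 - R27 - R4 - R28: 6.7+3.2+9.1 = 19
R36 - R27 - R26 - R18 - R28: 6.7+4.1+0.9+4.9 = 16.6
Cheapest is R36 - R27 - R26 - R18 - R28 at 16.6 ms.
So from R36 the first move is to R27.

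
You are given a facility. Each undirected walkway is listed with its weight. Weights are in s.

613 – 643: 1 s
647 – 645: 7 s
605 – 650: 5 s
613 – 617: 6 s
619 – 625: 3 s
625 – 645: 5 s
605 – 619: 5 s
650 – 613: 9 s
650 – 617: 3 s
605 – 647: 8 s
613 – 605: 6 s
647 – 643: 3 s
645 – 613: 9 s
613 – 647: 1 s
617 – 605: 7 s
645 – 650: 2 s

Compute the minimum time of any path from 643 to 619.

12 s

Enumerating some paths:
643–647–605–619: 3+8+5 = 16
643–647–613–605–619: 3+1+6+5 = 15
643–613–605–619: 1+6+5 = 12
643–613–647–605–619: 1+1+8+5 = 15
Cheapest is 643–613–605–619 at 12 s.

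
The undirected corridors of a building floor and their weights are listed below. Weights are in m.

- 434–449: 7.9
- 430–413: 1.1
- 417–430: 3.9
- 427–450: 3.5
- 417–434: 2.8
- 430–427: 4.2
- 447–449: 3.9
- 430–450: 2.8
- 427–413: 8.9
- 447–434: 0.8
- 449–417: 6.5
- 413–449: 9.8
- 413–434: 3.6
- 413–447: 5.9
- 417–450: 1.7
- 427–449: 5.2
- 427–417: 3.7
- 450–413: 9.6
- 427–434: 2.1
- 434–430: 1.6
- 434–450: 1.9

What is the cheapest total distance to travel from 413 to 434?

2.7 m

Compare a few routes:
413 → 430 → 450 → 434: 1.1+2.8+1.9 = 5.8
413 → 430 → 434: 1.1+1.6 = 2.7
413 → 434: 3.6 = 3.6
413 → 447 → 434: 5.9+0.8 = 6.7
Cheapest is 413 → 430 → 434 at 2.7 m.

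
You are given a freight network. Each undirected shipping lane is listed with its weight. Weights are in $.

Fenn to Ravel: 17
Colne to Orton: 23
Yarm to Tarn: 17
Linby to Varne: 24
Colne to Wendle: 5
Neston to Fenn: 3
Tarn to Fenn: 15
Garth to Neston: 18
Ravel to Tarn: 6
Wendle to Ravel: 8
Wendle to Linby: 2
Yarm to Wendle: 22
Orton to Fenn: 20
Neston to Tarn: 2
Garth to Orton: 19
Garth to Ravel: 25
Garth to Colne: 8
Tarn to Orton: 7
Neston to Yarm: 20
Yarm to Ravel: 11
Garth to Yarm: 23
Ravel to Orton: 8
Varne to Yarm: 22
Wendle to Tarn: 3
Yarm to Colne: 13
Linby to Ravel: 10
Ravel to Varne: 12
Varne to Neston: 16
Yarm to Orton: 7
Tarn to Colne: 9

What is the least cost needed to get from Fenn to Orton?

$12

Shortest distances from Fenn:
Fenn: 0
Neston: 3  (via Fenn)
Tarn: 5  (via Neston)
Wendle: 8  (via Tarn)
Linby: 10  (via Wendle)
Ravel: 11  (via Tarn)
Orton: 12  (via Tarn)
Shortest route: Fenn–Neston–Tarn–Orton = $12.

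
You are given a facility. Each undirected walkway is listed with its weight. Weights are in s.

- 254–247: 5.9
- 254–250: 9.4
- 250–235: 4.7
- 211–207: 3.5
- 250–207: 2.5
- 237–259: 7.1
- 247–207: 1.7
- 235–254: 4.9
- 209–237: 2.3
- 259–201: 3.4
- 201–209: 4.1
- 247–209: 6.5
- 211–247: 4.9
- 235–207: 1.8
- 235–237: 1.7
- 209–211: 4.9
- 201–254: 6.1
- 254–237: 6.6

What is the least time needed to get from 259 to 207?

Running Dijkstra from 259:
259: 0
201: 3.4  (via 259)
237: 7.1  (via 259)
209: 7.5  (via 201)
235: 8.8  (via 237)
254: 9.5  (via 201)
207: 10.6  (via 235)
Shortest route: 259–237–235–207 = 10.6 s.

10.6 s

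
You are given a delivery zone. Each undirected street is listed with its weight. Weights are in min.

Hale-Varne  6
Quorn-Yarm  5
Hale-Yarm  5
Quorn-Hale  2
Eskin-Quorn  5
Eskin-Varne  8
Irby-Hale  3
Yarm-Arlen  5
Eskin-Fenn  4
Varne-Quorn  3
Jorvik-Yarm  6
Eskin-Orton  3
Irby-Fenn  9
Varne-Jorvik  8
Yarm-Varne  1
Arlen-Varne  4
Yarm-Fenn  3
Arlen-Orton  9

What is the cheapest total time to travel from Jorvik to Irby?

14 min

Shortest distances from Jorvik:
Jorvik: 0
Yarm: 6  (via Jorvik)
Varne: 7  (via Yarm)
Fenn: 9  (via Yarm)
Quorn: 10  (via Varne)
Arlen: 11  (via Yarm)
Hale: 11  (via Yarm)
Eskin: 13  (via Fenn)
Irby: 14  (via Hale)
Shortest route: Jorvik → Yarm → Hale → Irby = 14 min.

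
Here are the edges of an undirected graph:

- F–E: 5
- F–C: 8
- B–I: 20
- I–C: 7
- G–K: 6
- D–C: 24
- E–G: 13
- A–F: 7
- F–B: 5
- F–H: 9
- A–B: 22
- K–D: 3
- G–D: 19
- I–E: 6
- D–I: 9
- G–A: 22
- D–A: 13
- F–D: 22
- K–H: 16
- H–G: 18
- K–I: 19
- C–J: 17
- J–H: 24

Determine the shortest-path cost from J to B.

Enumerating some paths:
J - C - I - E - F - B: 17+7+6+5+5 = 40
J - C - I - B: 17+7+20 = 44
J - C - F - B: 17+8+5 = 30
J - H - F - B: 24+9+5 = 38
Cheapest is J - C - F - B at 30.

30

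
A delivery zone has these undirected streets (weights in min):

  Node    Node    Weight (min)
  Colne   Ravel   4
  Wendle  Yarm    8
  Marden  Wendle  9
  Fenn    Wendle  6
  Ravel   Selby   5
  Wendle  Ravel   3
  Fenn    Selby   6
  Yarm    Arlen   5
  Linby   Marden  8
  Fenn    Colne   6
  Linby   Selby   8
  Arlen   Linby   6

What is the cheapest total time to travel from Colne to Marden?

Enumerating some paths:
Colne–Fenn–Selby–Linby–Marden: 6+6+8+8 = 28
Colne–Ravel–Wendle–Marden: 4+3+9 = 16
Colne–Fenn–Wendle–Marden: 6+6+9 = 21
Colne–Ravel–Selby–Linby–Marden: 4+5+8+8 = 25
Cheapest is Colne–Ravel–Wendle–Marden at 16 min.

16 min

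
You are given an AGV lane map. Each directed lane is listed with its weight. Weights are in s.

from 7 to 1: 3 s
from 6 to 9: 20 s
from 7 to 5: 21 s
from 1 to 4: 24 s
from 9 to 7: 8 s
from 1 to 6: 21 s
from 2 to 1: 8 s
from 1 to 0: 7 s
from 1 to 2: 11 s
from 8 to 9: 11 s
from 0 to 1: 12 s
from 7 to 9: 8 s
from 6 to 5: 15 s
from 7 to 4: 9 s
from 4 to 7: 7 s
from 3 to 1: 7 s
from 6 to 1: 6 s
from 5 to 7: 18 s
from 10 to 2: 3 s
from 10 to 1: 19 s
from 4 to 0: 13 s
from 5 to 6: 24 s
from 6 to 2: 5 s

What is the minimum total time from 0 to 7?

Candidate routes:
0–1–6–9–7: 12+21+20+8 = 61
0–1–6–5–7: 12+21+15+18 = 66
0–1–4–7: 12+24+7 = 43
Cheapest is 0–1–4–7 at 43 s.

43 s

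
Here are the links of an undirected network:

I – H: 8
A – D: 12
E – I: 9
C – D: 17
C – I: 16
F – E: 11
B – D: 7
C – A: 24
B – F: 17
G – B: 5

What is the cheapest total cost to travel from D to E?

Running Dijkstra from D:
D: 0
B: 7  (via D)
A: 12  (via D)
G: 12  (via B)
C: 17  (via D)
F: 24  (via B)
I: 33  (via C)
E: 35  (via F)
Shortest route: D → B → F → E = 35.

35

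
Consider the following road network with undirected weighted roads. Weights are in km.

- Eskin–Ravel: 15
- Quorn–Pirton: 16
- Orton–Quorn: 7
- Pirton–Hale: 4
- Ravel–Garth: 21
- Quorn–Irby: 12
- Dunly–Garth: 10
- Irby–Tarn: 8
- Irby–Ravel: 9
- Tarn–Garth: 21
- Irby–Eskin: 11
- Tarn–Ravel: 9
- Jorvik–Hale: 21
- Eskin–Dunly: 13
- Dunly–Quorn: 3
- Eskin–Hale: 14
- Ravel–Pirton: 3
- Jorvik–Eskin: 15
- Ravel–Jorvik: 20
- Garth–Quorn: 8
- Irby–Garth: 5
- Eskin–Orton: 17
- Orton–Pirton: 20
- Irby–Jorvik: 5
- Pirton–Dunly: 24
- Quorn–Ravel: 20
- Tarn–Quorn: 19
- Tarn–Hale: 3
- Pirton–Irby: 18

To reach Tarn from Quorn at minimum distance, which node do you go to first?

Candidate routes:
Quorn → Tarn: 19 = 19
Quorn → Garth → Irby → Tarn: 8+5+8 = 21
Quorn → Irby → Tarn: 12+8 = 20
Cheapest is Quorn → Tarn at 19 km.
So from Quorn the first move is to Tarn.

Tarn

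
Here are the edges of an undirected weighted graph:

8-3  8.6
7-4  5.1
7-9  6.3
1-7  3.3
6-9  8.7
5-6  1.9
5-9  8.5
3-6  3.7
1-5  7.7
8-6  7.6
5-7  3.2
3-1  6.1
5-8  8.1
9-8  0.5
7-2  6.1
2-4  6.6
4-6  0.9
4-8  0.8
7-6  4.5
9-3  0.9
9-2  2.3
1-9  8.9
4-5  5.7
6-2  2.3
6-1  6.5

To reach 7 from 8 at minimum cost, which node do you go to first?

Enumerating some paths:
8 - 4 - 6 - 7: 0.8+0.9+4.5 = 6.2
8 - 4 - 7: 0.8+5.1 = 5.9
8 - 4 - 6 - 5 - 7: 0.8+0.9+1.9+3.2 = 6.8
Cheapest is 8 - 4 - 7 at 5.9.
So from 8 the first move is to 4.

4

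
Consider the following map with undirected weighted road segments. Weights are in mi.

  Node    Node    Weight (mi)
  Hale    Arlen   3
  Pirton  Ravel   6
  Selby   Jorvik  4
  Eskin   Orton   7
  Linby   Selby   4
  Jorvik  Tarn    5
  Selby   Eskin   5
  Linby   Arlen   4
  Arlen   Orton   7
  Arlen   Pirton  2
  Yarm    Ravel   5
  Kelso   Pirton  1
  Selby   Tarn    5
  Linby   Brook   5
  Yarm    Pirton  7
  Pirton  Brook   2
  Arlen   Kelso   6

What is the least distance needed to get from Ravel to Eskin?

Shortest distances from Ravel:
Ravel: 0
Yarm: 5  (via Ravel)
Pirton: 6  (via Ravel)
Kelso: 7  (via Pirton)
Arlen: 8  (via Pirton)
Brook: 8  (via Pirton)
Hale: 11  (via Arlen)
Linby: 12  (via Arlen)
Orton: 15  (via Arlen)
Selby: 16  (via Linby)
Jorvik: 20  (via Selby)
Tarn: 21  (via Selby)
Eskin: 21  (via Selby)
Shortest route: Ravel → Pirton → Arlen → Linby → Selby → Eskin = 21 mi.

21 mi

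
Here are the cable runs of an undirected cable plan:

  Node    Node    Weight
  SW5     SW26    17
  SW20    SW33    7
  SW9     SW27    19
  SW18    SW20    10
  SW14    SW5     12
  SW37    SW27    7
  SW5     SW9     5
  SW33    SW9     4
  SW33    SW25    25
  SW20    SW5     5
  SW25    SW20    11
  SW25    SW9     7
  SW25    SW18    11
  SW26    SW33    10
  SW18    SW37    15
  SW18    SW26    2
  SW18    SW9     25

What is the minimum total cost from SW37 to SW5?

30

Settle nodes by increasing distance from SW37:
SW37: 0
SW27: 7  (via SW37)
SW18: 15  (via SW37)
SW26: 17  (via SW18)
SW20: 25  (via SW18)
SW25: 26  (via SW18)
SW9: 26  (via SW27)
SW33: 27  (via SW26)
SW5: 30  (via SW20)
Shortest route: SW37 → SW18 → SW20 → SW5 = 30.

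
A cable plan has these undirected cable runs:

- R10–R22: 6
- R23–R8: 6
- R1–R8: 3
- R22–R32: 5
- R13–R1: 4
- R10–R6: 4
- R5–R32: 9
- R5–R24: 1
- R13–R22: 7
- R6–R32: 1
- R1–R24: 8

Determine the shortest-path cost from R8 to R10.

Candidate routes:
R8–R1–R13–R22–R10: 3+4+7+6 = 20
R8–R1–R13–R22–R32–R6–R10: 3+4+7+5+1+4 = 24
R8–R1–R24–R5–R32–R6–R10: 3+8+1+9+1+4 = 26
The minimum is 20 via R8–R1–R13–R22–R10.

20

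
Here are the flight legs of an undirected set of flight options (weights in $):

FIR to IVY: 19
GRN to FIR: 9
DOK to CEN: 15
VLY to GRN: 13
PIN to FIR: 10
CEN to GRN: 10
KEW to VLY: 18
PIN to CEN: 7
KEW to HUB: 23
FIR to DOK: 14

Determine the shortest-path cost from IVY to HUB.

Enumerating some paths:
IVY–FIR–PIN–CEN–GRN–VLY–KEW–HUB: 19+10+7+10+13+18+23 = 100
IVY–FIR–GRN–VLY–KEW–HUB: 19+9+13+18+23 = 82
IVY–FIR–DOK–CEN–GRN–VLY–KEW–HUB: 19+14+15+10+13+18+23 = 112
The minimum is $82 via IVY–FIR–GRN–VLY–KEW–HUB.

$82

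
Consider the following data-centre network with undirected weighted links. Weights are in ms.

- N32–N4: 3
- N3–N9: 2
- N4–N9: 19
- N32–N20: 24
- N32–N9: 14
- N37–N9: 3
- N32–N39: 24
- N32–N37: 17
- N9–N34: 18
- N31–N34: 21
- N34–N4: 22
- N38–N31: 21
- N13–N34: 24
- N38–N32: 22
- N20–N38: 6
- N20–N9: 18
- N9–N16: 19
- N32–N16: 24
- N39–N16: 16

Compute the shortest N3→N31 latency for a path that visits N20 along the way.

47 ms

Shortest N3→N20: N3–N9–N20 = 20
Shortest N20→N31: N20–N38–N31 = 27
Total via N20: 20 + 27 = 47 ms.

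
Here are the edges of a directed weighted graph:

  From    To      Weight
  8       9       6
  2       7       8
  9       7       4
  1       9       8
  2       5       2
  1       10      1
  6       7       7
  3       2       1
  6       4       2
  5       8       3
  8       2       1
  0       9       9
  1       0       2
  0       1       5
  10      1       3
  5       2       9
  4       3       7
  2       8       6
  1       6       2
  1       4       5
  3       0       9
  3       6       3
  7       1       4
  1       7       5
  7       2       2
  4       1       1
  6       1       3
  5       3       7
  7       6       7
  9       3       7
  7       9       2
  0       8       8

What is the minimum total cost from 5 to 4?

12

Running Dijkstra from 5:
5: 0
8: 3  (via 5)
2: 4  (via 8)
3: 7  (via 5)
9: 9  (via 8)
6: 10  (via 3)
4: 12  (via 6)
Shortest route: 5–3–6–4 = 12.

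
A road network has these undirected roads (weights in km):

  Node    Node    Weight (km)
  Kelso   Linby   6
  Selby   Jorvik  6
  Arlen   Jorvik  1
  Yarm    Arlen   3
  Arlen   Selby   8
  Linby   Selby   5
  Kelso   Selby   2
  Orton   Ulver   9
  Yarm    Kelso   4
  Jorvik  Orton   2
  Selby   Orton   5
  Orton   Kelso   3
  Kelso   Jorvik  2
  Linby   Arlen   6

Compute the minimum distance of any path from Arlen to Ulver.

12 km

Settle nodes by increasing distance from Arlen:
Arlen: 0
Jorvik: 1  (via Arlen)
Kelso: 3  (via Jorvik)
Orton: 3  (via Jorvik)
Yarm: 3  (via Arlen)
Selby: 5  (via Kelso)
Linby: 6  (via Arlen)
Ulver: 12  (via Orton)
Shortest route: Arlen → Jorvik → Orton → Ulver = 12 km.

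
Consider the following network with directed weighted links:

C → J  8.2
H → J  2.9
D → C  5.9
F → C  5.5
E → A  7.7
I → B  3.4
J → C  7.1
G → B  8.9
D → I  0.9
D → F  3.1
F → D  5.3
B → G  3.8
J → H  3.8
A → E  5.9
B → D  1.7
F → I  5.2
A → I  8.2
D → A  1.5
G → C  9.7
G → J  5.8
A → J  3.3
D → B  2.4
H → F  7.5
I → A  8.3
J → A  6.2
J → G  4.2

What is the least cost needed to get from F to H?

Running Dijkstra from F:
F: 0
I: 5.2  (via F)
D: 5.3  (via F)
C: 5.5  (via F)
A: 6.8  (via D)
B: 7.7  (via D)
J: 10.1  (via A)
G: 11.5  (via B)
E: 12.7  (via A)
H: 13.9  (via J)
Shortest route: F → D → A → J → H = 13.9.

13.9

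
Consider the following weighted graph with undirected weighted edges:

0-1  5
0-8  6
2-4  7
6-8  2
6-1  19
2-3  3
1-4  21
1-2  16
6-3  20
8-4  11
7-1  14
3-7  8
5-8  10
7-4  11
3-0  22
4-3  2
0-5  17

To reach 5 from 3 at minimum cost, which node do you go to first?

Compare a few routes:
3–6–8–5: 20+2+10 = 32
3–2–4–8–5: 3+7+11+10 = 31
3–4–8–5: 2+11+10 = 23
Cheapest is 3–4–8–5 at 23.
So from 3 the first move is to 4.

4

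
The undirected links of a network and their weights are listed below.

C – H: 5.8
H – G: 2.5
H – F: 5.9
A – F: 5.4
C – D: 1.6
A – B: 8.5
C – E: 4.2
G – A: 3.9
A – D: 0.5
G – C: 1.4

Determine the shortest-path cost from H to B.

14.5

Candidate routes:
H–G–A–B: 2.5+3.9+8.5 = 14.9
H–G–C–D–A–B: 2.5+1.4+1.6+0.5+8.5 = 14.5
Cheapest is H–G–C–D–A–B at 14.5.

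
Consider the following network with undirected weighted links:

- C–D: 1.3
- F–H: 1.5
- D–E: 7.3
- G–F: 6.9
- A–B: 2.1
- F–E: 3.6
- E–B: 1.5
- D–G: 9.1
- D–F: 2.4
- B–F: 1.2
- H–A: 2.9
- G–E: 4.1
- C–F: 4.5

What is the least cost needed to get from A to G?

7.7

Shortest distances from A:
A: 0
B: 2.1  (via A)
H: 2.9  (via A)
F: 3.3  (via B)
E: 3.6  (via B)
D: 5.7  (via F)
C: 7  (via D)
G: 7.7  (via E)
Shortest route: A–B–E–G = 7.7.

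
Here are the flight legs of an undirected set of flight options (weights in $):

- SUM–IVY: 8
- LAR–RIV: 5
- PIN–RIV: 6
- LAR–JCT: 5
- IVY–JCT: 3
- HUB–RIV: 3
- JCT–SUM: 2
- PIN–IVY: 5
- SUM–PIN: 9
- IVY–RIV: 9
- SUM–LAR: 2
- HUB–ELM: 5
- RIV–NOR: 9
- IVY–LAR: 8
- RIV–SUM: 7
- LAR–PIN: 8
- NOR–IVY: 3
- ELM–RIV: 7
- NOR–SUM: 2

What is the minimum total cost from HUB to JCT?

Shortest distances from HUB:
HUB: 0
RIV: 3  (via HUB)
ELM: 5  (via HUB)
LAR: 8  (via RIV)
PIN: 9  (via RIV)
SUM: 10  (via RIV)
NOR: 12  (via RIV)
JCT: 12  (via SUM)
Shortest route: HUB–RIV–SUM–JCT = $12.

$12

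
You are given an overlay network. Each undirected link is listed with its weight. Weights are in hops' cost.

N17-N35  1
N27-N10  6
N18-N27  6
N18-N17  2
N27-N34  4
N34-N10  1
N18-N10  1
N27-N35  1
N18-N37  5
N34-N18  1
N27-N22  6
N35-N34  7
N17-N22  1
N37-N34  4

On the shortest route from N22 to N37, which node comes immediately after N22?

Enumerating some paths:
N22–N17–N18–N10–N34–N37: 1+2+1+1+4 = 9
N22–N17–N35–N27–N34–N37: 1+1+1+4+4 = 11
N22–N17–N18–N37: 1+2+5 = 8
The minimum is 8 hops' cost via N22–N17–N18–N37.
So from N22 the first move is to N17.

N17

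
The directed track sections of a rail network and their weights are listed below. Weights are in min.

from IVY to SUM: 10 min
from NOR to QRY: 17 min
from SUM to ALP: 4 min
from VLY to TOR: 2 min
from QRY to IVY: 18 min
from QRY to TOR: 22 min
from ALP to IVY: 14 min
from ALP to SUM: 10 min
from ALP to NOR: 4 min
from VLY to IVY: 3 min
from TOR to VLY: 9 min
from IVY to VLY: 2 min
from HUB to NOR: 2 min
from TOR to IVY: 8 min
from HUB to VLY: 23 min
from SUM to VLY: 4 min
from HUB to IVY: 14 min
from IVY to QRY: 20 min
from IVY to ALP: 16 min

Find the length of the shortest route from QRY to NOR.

Settle nodes by increasing distance from QRY:
QRY: 0
IVY: 18  (via QRY)
VLY: 20  (via IVY)
TOR: 22  (via QRY)
SUM: 28  (via IVY)
ALP: 32  (via SUM)
NOR: 36  (via ALP)
Shortest route: QRY → IVY → SUM → ALP → NOR = 36 min.

36 min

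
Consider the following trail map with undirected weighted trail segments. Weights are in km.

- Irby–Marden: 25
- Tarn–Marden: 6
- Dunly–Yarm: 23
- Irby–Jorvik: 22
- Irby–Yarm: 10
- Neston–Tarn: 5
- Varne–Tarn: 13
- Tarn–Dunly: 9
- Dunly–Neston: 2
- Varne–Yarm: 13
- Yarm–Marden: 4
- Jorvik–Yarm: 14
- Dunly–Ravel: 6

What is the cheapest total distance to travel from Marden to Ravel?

Running Dijkstra from Marden:
Marden: 0
Yarm: 4  (via Marden)
Tarn: 6  (via Marden)
Neston: 11  (via Tarn)
Dunly: 13  (via Neston)
Irby: 14  (via Yarm)
Varne: 17  (via Yarm)
Jorvik: 18  (via Yarm)
Ravel: 19  (via Dunly)
Shortest route: Marden → Tarn → Neston → Dunly → Ravel = 19 km.

19 km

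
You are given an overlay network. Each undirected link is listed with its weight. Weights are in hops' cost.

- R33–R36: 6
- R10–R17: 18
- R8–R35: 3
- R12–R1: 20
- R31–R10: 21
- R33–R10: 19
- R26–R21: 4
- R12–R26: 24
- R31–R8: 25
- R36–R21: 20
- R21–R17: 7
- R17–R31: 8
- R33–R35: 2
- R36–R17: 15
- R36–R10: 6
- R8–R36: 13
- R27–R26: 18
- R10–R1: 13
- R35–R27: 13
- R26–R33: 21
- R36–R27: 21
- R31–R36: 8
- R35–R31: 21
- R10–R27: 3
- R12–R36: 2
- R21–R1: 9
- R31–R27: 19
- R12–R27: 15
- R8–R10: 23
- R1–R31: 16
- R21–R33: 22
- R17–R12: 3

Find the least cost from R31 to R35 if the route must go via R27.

Shortest R31→R27: R31–R36–R10–R27 = 17
Shortest R27→R35: R27–R35 = 13
Total via R27: 17 + 13 = 30 hops' cost.

30 hops' cost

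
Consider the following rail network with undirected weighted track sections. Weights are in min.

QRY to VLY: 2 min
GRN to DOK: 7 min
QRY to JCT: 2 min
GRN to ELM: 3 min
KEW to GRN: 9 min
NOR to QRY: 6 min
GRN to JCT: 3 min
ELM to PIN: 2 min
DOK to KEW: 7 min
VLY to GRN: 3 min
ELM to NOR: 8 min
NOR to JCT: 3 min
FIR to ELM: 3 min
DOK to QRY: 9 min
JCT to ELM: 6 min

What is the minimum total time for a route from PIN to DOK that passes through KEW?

21 min

Shortest PIN→KEW: PIN → ELM → GRN → KEW = 14
Shortest KEW→DOK: KEW → DOK = 7
Total via KEW: 14 + 7 = 21 min.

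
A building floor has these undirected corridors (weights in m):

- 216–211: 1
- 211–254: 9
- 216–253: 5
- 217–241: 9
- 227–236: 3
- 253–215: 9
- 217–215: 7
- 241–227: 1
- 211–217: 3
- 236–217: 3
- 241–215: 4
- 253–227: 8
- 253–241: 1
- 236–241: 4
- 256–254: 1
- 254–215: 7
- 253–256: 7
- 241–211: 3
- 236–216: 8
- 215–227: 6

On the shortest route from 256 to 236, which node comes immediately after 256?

253

Enumerating some paths:
256 - 254 - 211 - 217 - 236: 1+9+3+3 = 16
256 - 254 - 215 - 241 - 227 - 236: 1+7+4+1+3 = 16
256 - 253 - 241 - 236: 7+1+4 = 12
256 - 254 - 215 - 241 - 236: 1+7+4+4 = 16
Cheapest is 256 - 253 - 241 - 236 at 12 m.
So from 256 the first move is to 253.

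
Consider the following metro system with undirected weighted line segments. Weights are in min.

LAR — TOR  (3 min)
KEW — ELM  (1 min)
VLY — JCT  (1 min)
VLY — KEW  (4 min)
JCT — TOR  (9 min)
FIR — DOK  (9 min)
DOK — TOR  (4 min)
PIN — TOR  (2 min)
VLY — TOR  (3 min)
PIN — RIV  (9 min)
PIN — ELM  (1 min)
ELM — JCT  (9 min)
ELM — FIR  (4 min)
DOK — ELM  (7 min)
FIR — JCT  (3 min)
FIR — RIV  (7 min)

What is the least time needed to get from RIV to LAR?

Settle nodes by increasing distance from RIV:
RIV: 0
FIR: 7  (via RIV)
PIN: 9  (via RIV)
JCT: 10  (via FIR)
ELM: 10  (via PIN)
VLY: 11  (via JCT)
KEW: 11  (via ELM)
TOR: 11  (via PIN)
LAR: 14  (via TOR)
Shortest route: RIV–PIN–TOR–LAR = 14 min.

14 min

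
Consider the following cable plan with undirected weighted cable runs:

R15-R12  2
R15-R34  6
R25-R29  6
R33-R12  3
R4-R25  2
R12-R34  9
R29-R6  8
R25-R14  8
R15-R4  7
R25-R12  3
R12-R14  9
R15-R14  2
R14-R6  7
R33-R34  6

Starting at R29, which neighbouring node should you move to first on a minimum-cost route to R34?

Compare a few routes:
R29–R25–R12–R34: 6+3+9 = 18
R29–R25–R12–R33–R34: 6+3+3+6 = 18
R29–R25–R12–R15–R34: 6+3+2+6 = 17
The minimum is 17 via R29–R25–R12–R15–R34.
So from R29 the first move is to R25.

R25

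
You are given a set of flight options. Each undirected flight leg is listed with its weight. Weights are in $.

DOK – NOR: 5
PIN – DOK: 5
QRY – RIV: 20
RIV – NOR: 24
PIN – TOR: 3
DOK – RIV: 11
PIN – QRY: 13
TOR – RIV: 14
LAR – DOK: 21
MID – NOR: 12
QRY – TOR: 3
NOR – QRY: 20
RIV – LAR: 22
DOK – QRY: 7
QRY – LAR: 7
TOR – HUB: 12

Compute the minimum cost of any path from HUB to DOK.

Enumerating some paths:
HUB - TOR - QRY - DOK: 12+3+7 = 22
HUB - TOR - PIN - DOK: 12+3+5 = 20
HUB - TOR - QRY - PIN - DOK: 12+3+13+5 = 33
Cheapest is HUB - TOR - PIN - DOK at $20.

$20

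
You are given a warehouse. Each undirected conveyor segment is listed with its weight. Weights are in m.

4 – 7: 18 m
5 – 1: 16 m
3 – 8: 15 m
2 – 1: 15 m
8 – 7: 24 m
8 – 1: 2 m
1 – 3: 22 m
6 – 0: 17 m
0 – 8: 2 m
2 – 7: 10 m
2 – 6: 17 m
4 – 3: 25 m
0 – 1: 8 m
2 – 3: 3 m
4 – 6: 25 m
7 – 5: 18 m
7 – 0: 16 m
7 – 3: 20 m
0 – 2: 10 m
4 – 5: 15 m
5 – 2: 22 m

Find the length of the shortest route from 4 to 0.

34 m

Settle nodes by increasing distance from 4:
4: 0
5: 15  (via 4)
7: 18  (via 4)
3: 25  (via 4)
6: 25  (via 4)
2: 28  (via 7)
1: 31  (via 5)
8: 33  (via 1)
0: 34  (via 7)
Shortest route: 4 → 7 → 0 = 34 m.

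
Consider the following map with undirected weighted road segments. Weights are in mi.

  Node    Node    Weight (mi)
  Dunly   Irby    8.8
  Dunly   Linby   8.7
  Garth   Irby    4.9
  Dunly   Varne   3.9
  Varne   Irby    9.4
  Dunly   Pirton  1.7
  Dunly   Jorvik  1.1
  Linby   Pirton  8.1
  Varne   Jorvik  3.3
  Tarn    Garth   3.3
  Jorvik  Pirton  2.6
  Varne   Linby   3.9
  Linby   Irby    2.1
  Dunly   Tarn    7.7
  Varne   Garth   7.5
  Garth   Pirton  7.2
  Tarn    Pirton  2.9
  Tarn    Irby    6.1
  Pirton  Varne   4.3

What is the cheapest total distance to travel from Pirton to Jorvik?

Compare a few routes:
Pirton → Dunly → Jorvik: 1.7+1.1 = 2.8
Pirton → Jorvik: 2.6 = 2.6
The minimum is 2.6 mi via Pirton → Jorvik.

2.6 mi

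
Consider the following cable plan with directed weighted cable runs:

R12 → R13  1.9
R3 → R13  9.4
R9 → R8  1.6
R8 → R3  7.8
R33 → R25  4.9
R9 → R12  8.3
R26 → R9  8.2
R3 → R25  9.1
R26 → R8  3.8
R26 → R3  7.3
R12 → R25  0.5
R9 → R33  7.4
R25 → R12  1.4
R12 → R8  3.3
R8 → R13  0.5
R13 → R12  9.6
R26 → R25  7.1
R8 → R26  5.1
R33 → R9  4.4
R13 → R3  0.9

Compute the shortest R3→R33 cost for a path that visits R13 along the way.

Shortest R3→R13: R3 → R13 = 9.4
Shortest R13→R33: R13 → R12 → R8 → R26 → R9 → R33 = 33.6
Total via R13: 9.4 + 33.6 = 43.

43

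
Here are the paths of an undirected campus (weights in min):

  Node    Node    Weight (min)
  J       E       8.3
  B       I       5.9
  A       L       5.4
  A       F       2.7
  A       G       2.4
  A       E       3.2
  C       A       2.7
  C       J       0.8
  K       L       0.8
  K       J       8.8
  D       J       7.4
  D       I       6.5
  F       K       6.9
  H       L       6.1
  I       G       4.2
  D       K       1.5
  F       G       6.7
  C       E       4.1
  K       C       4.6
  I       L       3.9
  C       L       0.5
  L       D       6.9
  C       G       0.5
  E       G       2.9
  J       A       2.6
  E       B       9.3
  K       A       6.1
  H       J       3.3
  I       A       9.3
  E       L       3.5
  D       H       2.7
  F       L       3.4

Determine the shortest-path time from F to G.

4.4 min

Running Dijkstra from F:
F: 0
A: 2.7  (via F)
L: 3.4  (via F)
C: 3.9  (via L)
K: 4.2  (via L)
G: 4.4  (via C)
Shortest route: F → L → C → G = 4.4 min.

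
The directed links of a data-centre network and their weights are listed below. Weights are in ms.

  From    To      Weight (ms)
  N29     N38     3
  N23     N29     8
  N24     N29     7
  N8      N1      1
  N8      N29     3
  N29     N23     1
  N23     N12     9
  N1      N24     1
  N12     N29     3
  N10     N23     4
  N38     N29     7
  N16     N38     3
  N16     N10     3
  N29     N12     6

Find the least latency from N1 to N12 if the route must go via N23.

Best N1 to N23: N1–N24–N29–N23 costing 9
Shortest N23→N12: N23–N12 = 9
Total via N23: 9 + 9 = 18 ms.

18 ms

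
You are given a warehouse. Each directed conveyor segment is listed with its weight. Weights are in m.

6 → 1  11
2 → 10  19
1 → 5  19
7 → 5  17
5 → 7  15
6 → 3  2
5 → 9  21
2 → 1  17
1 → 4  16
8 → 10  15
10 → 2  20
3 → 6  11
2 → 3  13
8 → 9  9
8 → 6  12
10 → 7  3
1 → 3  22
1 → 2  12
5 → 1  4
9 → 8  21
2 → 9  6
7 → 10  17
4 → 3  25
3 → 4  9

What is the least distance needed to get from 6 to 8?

Candidate routes:
6–1–2–9–8: 11+12+6+21 = 50
6–1–5–9–8: 11+19+21+21 = 72
Cheapest is 6–1–2–9–8 at 50 m.

50 m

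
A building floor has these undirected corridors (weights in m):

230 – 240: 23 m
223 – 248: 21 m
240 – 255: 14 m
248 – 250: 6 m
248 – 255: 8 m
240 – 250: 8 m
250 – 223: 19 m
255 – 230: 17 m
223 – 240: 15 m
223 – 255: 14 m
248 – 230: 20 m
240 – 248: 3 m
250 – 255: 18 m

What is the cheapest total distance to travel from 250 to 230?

Running Dijkstra from 250:
250: 0
248: 6  (via 250)
240: 8  (via 250)
255: 14  (via 248)
223: 19  (via 250)
230: 26  (via 248)
Shortest route: 250 → 248 → 230 = 26 m.

26 m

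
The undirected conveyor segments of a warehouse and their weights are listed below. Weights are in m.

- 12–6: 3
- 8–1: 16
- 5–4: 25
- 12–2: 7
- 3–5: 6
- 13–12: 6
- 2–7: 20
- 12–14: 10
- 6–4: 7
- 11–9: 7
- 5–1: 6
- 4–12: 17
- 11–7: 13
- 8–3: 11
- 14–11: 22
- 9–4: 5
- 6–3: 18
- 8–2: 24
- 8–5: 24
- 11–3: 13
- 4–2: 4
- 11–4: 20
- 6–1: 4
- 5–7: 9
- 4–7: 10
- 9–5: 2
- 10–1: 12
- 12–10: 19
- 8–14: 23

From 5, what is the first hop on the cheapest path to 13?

1

Enumerating some paths:
5 → 9 → 4 → 6 → 12 → 13: 2+5+7+3+6 = 23
5 → 1 → 6 → 12 → 13: 6+4+3+6 = 19
Cheapest is 5 → 1 → 6 → 12 → 13 at 19 m.
So from 5 the first move is to 1.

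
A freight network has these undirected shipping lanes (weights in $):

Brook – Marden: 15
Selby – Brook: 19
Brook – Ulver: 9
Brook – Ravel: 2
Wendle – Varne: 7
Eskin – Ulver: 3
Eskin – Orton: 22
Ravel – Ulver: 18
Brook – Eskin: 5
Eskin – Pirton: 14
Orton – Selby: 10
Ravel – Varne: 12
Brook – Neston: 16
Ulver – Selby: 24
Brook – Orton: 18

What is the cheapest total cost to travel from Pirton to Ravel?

$21

Settle nodes by increasing distance from Pirton:
Pirton: 0
Eskin: 14  (via Pirton)
Ulver: 17  (via Eskin)
Brook: 19  (via Eskin)
Ravel: 21  (via Brook)
Shortest route: Pirton → Eskin → Brook → Ravel = $21.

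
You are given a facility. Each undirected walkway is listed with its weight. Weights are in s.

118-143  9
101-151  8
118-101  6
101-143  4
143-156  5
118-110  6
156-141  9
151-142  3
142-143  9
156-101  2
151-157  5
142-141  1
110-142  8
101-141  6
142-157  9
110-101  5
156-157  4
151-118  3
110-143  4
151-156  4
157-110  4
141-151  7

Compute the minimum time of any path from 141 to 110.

9 s

Compare a few routes:
141 → 101 → 110: 6+5 = 11
141 → 142 → 110: 1+8 = 9
The minimum is 9 s via 141 → 142 → 110.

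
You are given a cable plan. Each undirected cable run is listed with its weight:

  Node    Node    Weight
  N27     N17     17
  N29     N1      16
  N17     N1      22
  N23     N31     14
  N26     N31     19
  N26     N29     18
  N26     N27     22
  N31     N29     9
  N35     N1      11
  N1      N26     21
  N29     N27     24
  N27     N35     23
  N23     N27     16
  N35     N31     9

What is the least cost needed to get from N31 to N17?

Candidate routes:
N31 → N29 → N1 → N17: 9+16+22 = 47
N31 → N23 → N27 → N17: 14+16+17 = 47
N31 → N35 → N1 → N17: 9+11+22 = 42
The minimum is 42 via N31 → N35 → N1 → N17.

42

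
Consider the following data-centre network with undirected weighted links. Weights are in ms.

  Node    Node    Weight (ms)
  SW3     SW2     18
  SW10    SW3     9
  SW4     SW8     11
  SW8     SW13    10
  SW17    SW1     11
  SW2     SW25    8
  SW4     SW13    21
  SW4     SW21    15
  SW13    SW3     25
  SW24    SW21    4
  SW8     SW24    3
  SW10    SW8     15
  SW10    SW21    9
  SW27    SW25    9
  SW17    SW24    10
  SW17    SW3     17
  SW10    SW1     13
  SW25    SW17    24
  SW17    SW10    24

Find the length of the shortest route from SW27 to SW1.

Shortest distances from SW27:
SW27: 0
SW25: 9  (via SW27)
SW2: 17  (via SW25)
SW17: 33  (via SW25)
SW3: 35  (via SW2)
SW24: 43  (via SW17)
SW1: 44  (via SW17)
Shortest route: SW27–SW25–SW17–SW1 = 44 ms.

44 ms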